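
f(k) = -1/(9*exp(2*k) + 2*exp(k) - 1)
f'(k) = -(-18*exp(2*k) - 2*exp(k))/(9*exp(2*k) + 2*exp(k) - 1)^2 = (18*exp(k) + 2)*exp(k)/(9*exp(2*k) + 2*exp(k) - 1)^2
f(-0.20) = -0.15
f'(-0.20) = 0.31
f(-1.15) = -1.87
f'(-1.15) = 8.50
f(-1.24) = -3.01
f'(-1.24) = 18.87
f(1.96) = -0.00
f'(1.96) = 0.00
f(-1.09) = -1.45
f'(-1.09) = 5.69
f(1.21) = -0.01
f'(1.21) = 0.02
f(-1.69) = 3.08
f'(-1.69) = 9.32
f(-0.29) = -0.18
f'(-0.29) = 0.38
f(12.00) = 0.00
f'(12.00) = 0.00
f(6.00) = 0.00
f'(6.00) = 0.00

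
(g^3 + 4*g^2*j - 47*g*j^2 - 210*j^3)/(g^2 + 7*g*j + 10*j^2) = (g^2 - g*j - 42*j^2)/(g + 2*j)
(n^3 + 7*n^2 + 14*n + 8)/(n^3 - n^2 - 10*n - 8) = (n + 4)/(n - 4)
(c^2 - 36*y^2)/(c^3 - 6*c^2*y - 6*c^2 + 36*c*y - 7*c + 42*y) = (c + 6*y)/(c^2 - 6*c - 7)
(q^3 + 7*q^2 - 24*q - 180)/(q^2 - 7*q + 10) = (q^2 + 12*q + 36)/(q - 2)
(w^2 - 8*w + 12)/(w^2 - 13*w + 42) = (w - 2)/(w - 7)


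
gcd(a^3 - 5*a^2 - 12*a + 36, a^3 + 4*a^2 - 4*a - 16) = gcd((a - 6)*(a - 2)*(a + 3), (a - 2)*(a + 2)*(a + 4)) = a - 2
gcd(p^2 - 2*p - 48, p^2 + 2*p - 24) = p + 6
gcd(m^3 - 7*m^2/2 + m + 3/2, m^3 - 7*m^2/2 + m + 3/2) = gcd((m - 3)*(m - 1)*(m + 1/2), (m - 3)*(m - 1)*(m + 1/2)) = m^3 - 7*m^2/2 + m + 3/2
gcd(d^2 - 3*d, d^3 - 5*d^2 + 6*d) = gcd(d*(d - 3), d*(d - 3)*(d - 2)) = d^2 - 3*d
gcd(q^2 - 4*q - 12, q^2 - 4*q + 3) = 1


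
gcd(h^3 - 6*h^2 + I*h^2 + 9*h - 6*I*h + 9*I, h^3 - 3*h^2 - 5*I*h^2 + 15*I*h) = h - 3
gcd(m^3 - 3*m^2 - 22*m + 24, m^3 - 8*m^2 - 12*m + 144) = m^2 - 2*m - 24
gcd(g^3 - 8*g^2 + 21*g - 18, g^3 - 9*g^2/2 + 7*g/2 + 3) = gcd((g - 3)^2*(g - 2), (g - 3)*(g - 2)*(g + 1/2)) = g^2 - 5*g + 6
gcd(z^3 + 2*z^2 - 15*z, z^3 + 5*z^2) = z^2 + 5*z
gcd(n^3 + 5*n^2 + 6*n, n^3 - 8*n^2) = n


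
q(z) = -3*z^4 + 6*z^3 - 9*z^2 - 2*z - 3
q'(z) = -12*z^3 + 18*z^2 - 18*z - 2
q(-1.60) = -67.08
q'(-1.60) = 122.03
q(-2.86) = -411.98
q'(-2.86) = 477.44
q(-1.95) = -121.19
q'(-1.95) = 190.52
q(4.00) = -539.00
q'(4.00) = -554.00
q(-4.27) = -1623.00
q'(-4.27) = 1337.31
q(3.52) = -320.43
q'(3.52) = -365.70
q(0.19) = -3.67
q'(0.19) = -4.85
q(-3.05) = -510.47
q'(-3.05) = 560.82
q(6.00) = -2931.00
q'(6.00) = -2054.00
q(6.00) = -2931.00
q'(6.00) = -2054.00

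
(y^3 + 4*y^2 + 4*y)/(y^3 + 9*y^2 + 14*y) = (y + 2)/(y + 7)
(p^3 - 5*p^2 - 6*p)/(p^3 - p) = (p - 6)/(p - 1)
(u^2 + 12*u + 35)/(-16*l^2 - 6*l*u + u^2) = (u^2 + 12*u + 35)/(-16*l^2 - 6*l*u + u^2)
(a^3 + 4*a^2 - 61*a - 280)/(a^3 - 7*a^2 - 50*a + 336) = (a + 5)/(a - 6)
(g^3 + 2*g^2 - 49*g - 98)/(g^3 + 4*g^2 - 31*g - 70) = (g - 7)/(g - 5)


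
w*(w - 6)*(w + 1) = w^3 - 5*w^2 - 6*w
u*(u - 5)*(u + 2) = u^3 - 3*u^2 - 10*u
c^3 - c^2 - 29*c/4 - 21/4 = (c - 7/2)*(c + 1)*(c + 3/2)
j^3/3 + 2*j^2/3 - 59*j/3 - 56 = (j/3 + 1)*(j - 8)*(j + 7)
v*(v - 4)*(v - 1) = v^3 - 5*v^2 + 4*v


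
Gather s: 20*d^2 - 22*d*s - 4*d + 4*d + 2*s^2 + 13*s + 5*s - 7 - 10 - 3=20*d^2 + 2*s^2 + s*(18 - 22*d) - 20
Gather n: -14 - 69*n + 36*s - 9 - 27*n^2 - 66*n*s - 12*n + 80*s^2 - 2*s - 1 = -27*n^2 + n*(-66*s - 81) + 80*s^2 + 34*s - 24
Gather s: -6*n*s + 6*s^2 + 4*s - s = 6*s^2 + s*(3 - 6*n)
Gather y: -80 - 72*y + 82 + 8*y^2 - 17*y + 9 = 8*y^2 - 89*y + 11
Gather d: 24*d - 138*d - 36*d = -150*d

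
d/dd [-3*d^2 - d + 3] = -6*d - 1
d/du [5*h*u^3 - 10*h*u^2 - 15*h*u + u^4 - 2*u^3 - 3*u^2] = 15*h*u^2 - 20*h*u - 15*h + 4*u^3 - 6*u^2 - 6*u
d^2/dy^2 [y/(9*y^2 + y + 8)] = 2*(y*(18*y + 1)^2 - (27*y + 1)*(9*y^2 + y + 8))/(9*y^2 + y + 8)^3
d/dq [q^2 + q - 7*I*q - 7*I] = 2*q + 1 - 7*I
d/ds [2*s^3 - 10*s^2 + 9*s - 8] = 6*s^2 - 20*s + 9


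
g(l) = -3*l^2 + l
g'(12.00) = -71.00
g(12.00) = -420.00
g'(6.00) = -35.00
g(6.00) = -102.00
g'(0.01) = 0.94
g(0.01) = 0.01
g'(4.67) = -27.02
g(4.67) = -60.76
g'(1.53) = -8.18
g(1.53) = -5.49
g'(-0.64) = 4.84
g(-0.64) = -1.87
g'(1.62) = -8.72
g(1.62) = -6.25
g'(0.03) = 0.82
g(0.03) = 0.03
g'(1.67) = -9.02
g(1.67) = -6.70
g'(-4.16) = 25.96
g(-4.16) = -56.08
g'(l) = 1 - 6*l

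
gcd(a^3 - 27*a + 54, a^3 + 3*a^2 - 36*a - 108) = a + 6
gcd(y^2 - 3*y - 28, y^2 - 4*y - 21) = y - 7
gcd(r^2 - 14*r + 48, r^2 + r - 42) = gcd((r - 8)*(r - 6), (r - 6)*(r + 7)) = r - 6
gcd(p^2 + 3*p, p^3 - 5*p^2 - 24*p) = p^2 + 3*p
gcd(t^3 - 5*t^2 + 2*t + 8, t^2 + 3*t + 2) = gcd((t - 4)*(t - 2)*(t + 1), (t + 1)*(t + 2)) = t + 1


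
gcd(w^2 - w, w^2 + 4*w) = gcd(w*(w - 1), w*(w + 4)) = w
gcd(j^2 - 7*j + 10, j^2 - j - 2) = j - 2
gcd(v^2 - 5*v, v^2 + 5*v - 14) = 1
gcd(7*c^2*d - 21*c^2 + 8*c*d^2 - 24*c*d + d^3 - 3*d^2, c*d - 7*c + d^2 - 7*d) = c + d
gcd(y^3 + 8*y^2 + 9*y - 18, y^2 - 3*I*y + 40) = 1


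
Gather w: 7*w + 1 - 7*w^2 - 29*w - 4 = -7*w^2 - 22*w - 3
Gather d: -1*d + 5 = 5 - d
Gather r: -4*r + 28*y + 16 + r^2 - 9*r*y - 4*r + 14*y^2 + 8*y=r^2 + r*(-9*y - 8) + 14*y^2 + 36*y + 16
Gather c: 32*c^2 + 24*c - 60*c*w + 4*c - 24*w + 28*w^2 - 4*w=32*c^2 + c*(28 - 60*w) + 28*w^2 - 28*w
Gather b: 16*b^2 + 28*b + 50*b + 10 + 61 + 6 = 16*b^2 + 78*b + 77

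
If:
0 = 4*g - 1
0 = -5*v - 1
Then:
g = 1/4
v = -1/5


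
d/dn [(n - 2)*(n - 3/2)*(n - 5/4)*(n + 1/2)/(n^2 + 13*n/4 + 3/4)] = (128*n^5 + 352*n^4 - 1576*n^3 + 432*n^2 + 720*n + 387)/(4*(16*n^4 + 104*n^3 + 193*n^2 + 78*n + 9))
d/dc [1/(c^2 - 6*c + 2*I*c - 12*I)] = 2*(-c + 3 - I)/(c^2 - 6*c + 2*I*c - 12*I)^2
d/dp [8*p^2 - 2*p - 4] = 16*p - 2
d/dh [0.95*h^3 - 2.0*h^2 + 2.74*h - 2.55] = 2.85*h^2 - 4.0*h + 2.74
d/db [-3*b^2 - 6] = -6*b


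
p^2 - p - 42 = (p - 7)*(p + 6)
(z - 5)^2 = z^2 - 10*z + 25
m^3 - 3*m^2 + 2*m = m*(m - 2)*(m - 1)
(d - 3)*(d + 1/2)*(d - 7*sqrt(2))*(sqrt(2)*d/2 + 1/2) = sqrt(2)*d^4/2 - 13*d^3/2 - 5*sqrt(2)*d^3/4 - 17*sqrt(2)*d^2/4 + 65*d^2/4 + 39*d/4 + 35*sqrt(2)*d/4 + 21*sqrt(2)/4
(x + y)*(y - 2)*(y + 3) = x*y^2 + x*y - 6*x + y^3 + y^2 - 6*y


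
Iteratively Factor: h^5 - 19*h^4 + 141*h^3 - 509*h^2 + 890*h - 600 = (h - 5)*(h^4 - 14*h^3 + 71*h^2 - 154*h + 120) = (h - 5)^2*(h^3 - 9*h^2 + 26*h - 24) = (h - 5)^2*(h - 3)*(h^2 - 6*h + 8) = (h - 5)^2*(h - 4)*(h - 3)*(h - 2)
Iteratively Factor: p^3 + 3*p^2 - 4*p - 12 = (p - 2)*(p^2 + 5*p + 6) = (p - 2)*(p + 2)*(p + 3)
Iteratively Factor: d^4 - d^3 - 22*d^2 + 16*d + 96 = (d + 2)*(d^3 - 3*d^2 - 16*d + 48) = (d + 2)*(d + 4)*(d^2 - 7*d + 12) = (d - 4)*(d + 2)*(d + 4)*(d - 3)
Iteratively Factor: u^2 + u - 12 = (u - 3)*(u + 4)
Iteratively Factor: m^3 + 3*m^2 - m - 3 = (m - 1)*(m^2 + 4*m + 3) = (m - 1)*(m + 1)*(m + 3)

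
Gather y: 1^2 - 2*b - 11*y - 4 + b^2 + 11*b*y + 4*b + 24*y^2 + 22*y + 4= b^2 + 2*b + 24*y^2 + y*(11*b + 11) + 1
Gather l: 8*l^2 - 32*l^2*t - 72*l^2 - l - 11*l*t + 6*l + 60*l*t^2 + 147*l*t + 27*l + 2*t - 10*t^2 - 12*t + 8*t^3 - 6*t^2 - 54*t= l^2*(-32*t - 64) + l*(60*t^2 + 136*t + 32) + 8*t^3 - 16*t^2 - 64*t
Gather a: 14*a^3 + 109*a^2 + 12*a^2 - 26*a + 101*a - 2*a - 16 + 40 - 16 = 14*a^3 + 121*a^2 + 73*a + 8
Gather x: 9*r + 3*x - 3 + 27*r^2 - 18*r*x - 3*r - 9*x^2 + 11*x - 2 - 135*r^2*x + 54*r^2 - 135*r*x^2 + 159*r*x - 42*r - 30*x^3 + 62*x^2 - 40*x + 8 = 81*r^2 - 36*r - 30*x^3 + x^2*(53 - 135*r) + x*(-135*r^2 + 141*r - 26) + 3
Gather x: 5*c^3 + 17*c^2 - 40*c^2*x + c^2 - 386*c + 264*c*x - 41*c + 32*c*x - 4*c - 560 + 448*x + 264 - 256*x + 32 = 5*c^3 + 18*c^2 - 431*c + x*(-40*c^2 + 296*c + 192) - 264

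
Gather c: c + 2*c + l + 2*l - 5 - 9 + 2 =3*c + 3*l - 12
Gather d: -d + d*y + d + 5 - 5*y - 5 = d*y - 5*y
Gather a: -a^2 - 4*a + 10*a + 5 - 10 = -a^2 + 6*a - 5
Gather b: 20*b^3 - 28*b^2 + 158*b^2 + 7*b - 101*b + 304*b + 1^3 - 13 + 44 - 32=20*b^3 + 130*b^2 + 210*b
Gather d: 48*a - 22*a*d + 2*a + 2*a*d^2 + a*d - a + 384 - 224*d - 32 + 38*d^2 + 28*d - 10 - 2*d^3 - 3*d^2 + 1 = 49*a - 2*d^3 + d^2*(2*a + 35) + d*(-21*a - 196) + 343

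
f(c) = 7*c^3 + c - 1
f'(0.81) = 14.78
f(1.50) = 24.12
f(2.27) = 83.15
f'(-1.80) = 69.04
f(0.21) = -0.73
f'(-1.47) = 46.38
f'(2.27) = 109.21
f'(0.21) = 1.93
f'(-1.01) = 22.42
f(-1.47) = -24.71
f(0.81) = 3.53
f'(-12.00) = 3025.00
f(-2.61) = -128.07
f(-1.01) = -9.22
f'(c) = 21*c^2 + 1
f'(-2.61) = 144.05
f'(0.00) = 1.00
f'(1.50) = 48.25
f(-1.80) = -43.62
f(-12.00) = -12109.00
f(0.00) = -1.00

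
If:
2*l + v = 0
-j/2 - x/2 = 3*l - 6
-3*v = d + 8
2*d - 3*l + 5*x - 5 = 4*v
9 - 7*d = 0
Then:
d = 9/7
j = 793/210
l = 65/42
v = -65/21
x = -223/210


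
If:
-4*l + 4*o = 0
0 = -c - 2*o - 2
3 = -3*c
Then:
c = -1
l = -1/2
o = -1/2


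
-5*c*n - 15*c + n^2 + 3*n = (-5*c + n)*(n + 3)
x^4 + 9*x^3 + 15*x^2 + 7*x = x*(x + 1)^2*(x + 7)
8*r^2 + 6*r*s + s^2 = (2*r + s)*(4*r + s)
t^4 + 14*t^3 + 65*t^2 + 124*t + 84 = (t + 2)^2*(t + 3)*(t + 7)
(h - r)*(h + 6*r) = h^2 + 5*h*r - 6*r^2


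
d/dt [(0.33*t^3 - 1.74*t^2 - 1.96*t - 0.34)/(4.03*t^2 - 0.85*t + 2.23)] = (1.3299*t^4 - 0.561*t^3 + 11.5855*t^2 - 5.02*t - 4.6598)/(16.2409*t^4 - 6.851*t^3 + 18.6963*t^2 - 3.791*t + 4.9729)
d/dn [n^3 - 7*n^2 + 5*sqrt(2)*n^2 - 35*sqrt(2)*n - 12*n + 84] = 3*n^2 - 14*n + 10*sqrt(2)*n - 35*sqrt(2) - 12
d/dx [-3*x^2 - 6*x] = -6*x - 6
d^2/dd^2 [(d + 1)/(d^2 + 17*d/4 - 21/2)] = 8*((d + 1)*(8*d + 17)^2 - 3*(4*d + 7)*(4*d^2 + 17*d - 42))/(4*d^2 + 17*d - 42)^3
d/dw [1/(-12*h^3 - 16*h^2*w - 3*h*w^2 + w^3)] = (16*h^2 + 6*h*w - 3*w^2)/(12*h^3 + 16*h^2*w + 3*h*w^2 - w^3)^2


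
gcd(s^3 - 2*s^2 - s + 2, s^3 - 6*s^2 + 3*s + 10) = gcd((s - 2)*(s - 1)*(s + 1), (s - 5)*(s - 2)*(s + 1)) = s^2 - s - 2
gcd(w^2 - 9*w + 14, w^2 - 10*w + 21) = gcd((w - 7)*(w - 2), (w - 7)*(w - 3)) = w - 7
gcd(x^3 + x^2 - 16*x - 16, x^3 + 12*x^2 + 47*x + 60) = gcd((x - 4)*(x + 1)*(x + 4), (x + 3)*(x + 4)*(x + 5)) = x + 4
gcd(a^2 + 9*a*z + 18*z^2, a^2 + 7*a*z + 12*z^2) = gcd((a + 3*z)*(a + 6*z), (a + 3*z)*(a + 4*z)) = a + 3*z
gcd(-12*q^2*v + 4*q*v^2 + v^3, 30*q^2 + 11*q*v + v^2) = 6*q + v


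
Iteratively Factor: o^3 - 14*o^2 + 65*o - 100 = (o - 5)*(o^2 - 9*o + 20) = (o - 5)*(o - 4)*(o - 5)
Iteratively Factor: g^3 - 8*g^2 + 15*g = (g - 3)*(g^2 - 5*g) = g*(g - 3)*(g - 5)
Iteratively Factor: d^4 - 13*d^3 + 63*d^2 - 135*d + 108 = (d - 4)*(d^3 - 9*d^2 + 27*d - 27) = (d - 4)*(d - 3)*(d^2 - 6*d + 9) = (d - 4)*(d - 3)^2*(d - 3)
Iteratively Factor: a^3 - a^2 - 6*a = (a - 3)*(a^2 + 2*a) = (a - 3)*(a + 2)*(a)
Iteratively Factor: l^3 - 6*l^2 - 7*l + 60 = (l + 3)*(l^2 - 9*l + 20) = (l - 5)*(l + 3)*(l - 4)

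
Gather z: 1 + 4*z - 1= 4*z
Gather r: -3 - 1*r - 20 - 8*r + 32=9 - 9*r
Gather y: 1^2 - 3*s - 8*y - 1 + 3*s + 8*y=0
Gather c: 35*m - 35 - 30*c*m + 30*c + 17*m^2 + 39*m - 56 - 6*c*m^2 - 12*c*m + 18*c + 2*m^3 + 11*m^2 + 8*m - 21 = c*(-6*m^2 - 42*m + 48) + 2*m^3 + 28*m^2 + 82*m - 112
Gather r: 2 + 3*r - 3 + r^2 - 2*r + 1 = r^2 + r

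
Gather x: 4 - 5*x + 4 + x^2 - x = x^2 - 6*x + 8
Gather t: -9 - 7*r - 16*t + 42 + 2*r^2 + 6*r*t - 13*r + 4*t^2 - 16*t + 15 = 2*r^2 - 20*r + 4*t^2 + t*(6*r - 32) + 48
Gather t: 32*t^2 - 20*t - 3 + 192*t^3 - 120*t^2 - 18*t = 192*t^3 - 88*t^2 - 38*t - 3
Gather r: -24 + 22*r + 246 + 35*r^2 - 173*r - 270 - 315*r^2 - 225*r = -280*r^2 - 376*r - 48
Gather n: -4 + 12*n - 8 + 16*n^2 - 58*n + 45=16*n^2 - 46*n + 33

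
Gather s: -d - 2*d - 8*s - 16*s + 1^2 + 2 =-3*d - 24*s + 3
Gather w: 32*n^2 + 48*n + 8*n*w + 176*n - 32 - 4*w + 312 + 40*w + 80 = 32*n^2 + 224*n + w*(8*n + 36) + 360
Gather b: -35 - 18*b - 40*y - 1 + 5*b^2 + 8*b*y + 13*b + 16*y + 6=5*b^2 + b*(8*y - 5) - 24*y - 30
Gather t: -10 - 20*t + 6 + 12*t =-8*t - 4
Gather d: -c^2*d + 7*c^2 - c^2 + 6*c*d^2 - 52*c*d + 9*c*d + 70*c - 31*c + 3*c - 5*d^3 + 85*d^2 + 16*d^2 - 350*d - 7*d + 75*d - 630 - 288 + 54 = 6*c^2 + 42*c - 5*d^3 + d^2*(6*c + 101) + d*(-c^2 - 43*c - 282) - 864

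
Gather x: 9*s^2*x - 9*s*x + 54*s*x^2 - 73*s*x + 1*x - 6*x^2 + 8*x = x^2*(54*s - 6) + x*(9*s^2 - 82*s + 9)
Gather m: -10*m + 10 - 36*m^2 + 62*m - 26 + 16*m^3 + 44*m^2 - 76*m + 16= 16*m^3 + 8*m^2 - 24*m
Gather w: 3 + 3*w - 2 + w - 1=4*w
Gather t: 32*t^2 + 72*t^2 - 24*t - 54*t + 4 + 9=104*t^2 - 78*t + 13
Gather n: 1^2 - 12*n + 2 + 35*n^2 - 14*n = 35*n^2 - 26*n + 3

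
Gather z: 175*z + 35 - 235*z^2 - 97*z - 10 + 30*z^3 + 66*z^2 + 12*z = 30*z^3 - 169*z^2 + 90*z + 25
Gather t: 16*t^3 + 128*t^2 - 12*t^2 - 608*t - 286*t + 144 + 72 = 16*t^3 + 116*t^2 - 894*t + 216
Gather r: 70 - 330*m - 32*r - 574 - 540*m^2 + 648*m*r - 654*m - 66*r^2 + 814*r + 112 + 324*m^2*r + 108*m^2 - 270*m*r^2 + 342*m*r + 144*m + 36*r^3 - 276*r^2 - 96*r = -432*m^2 - 840*m + 36*r^3 + r^2*(-270*m - 342) + r*(324*m^2 + 990*m + 686) - 392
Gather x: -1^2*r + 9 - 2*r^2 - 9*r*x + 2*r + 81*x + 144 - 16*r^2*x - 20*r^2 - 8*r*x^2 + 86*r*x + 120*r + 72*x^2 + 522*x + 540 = -22*r^2 + 121*r + x^2*(72 - 8*r) + x*(-16*r^2 + 77*r + 603) + 693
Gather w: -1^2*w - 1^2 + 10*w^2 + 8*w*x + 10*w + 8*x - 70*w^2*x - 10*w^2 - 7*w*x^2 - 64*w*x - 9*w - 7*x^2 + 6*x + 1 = -70*w^2*x + w*(-7*x^2 - 56*x) - 7*x^2 + 14*x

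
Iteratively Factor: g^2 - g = (g - 1)*(g)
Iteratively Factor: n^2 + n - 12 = (n + 4)*(n - 3)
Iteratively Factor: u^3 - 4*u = (u + 2)*(u^2 - 2*u) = u*(u + 2)*(u - 2)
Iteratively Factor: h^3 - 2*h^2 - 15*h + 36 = (h - 3)*(h^2 + h - 12) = (h - 3)*(h + 4)*(h - 3)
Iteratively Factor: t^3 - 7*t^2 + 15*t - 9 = (t - 1)*(t^2 - 6*t + 9) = (t - 3)*(t - 1)*(t - 3)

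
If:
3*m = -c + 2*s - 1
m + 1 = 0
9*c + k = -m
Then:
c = 2*s + 2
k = -18*s - 17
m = -1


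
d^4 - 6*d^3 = d^3*(d - 6)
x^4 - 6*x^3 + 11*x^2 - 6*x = x*(x - 3)*(x - 2)*(x - 1)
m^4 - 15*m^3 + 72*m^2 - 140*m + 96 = (m - 8)*(m - 3)*(m - 2)^2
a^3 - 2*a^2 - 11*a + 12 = (a - 4)*(a - 1)*(a + 3)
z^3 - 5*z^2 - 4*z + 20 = (z - 5)*(z - 2)*(z + 2)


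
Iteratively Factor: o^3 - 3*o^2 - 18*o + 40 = (o + 4)*(o^2 - 7*o + 10) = (o - 5)*(o + 4)*(o - 2)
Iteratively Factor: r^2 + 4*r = (r)*(r + 4)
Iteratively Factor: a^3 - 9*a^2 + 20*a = (a - 5)*(a^2 - 4*a) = a*(a - 5)*(a - 4)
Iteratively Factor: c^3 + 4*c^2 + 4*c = (c + 2)*(c^2 + 2*c) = (c + 2)^2*(c)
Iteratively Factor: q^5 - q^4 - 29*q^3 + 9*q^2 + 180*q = (q - 3)*(q^4 + 2*q^3 - 23*q^2 - 60*q) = (q - 3)*(q + 4)*(q^3 - 2*q^2 - 15*q) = (q - 3)*(q + 3)*(q + 4)*(q^2 - 5*q) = q*(q - 3)*(q + 3)*(q + 4)*(q - 5)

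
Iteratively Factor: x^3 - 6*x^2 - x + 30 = (x - 5)*(x^2 - x - 6) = (x - 5)*(x - 3)*(x + 2)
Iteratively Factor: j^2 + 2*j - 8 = (j - 2)*(j + 4)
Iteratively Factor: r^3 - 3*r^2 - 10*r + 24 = (r + 3)*(r^2 - 6*r + 8) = (r - 2)*(r + 3)*(r - 4)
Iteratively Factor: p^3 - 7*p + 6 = (p + 3)*(p^2 - 3*p + 2) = (p - 2)*(p + 3)*(p - 1)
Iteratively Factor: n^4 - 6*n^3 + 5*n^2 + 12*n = (n + 1)*(n^3 - 7*n^2 + 12*n) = (n - 4)*(n + 1)*(n^2 - 3*n) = n*(n - 4)*(n + 1)*(n - 3)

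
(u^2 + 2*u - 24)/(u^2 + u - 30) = (u - 4)/(u - 5)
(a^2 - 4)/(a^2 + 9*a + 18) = (a^2 - 4)/(a^2 + 9*a + 18)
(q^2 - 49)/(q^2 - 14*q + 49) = (q + 7)/(q - 7)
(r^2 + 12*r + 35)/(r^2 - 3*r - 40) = (r + 7)/(r - 8)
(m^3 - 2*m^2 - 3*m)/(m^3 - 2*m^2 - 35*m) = (-m^2 + 2*m + 3)/(-m^2 + 2*m + 35)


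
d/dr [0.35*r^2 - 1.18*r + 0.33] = 0.7*r - 1.18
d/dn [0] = 0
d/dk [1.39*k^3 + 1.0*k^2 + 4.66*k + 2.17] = 4.17*k^2 + 2.0*k + 4.66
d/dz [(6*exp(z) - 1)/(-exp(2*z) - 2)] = 2*(3*exp(2*z) - exp(z) - 6)*exp(z)/(exp(4*z) + 4*exp(2*z) + 4)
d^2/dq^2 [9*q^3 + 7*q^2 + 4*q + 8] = 54*q + 14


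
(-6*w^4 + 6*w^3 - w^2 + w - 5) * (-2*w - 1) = 12*w^5 - 6*w^4 - 4*w^3 - w^2 + 9*w + 5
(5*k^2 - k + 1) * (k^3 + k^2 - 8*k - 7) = 5*k^5 + 4*k^4 - 40*k^3 - 26*k^2 - k - 7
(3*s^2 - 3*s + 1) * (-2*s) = -6*s^3 + 6*s^2 - 2*s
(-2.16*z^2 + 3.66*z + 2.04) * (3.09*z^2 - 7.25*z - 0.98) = -6.6744*z^4 + 26.9694*z^3 - 18.1146*z^2 - 18.3768*z - 1.9992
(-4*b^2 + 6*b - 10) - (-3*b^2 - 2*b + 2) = -b^2 + 8*b - 12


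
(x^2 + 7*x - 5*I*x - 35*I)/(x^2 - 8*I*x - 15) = (x + 7)/(x - 3*I)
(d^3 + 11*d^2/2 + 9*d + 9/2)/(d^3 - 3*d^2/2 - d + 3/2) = (2*d^2 + 9*d + 9)/(2*d^2 - 5*d + 3)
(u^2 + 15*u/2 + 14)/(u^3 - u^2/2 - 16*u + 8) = (2*u + 7)/(2*u^2 - 9*u + 4)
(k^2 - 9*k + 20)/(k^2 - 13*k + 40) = (k - 4)/(k - 8)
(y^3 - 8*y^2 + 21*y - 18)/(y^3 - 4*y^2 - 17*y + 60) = (y^2 - 5*y + 6)/(y^2 - y - 20)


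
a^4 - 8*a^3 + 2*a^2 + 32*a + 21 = (a - 7)*(a - 3)*(a + 1)^2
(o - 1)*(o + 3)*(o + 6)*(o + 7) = o^4 + 15*o^3 + 65*o^2 + 45*o - 126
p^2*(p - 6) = p^3 - 6*p^2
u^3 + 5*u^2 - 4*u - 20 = (u - 2)*(u + 2)*(u + 5)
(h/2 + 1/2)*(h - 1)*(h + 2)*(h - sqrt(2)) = h^4/2 - sqrt(2)*h^3/2 + h^3 - sqrt(2)*h^2 - h^2/2 - h + sqrt(2)*h/2 + sqrt(2)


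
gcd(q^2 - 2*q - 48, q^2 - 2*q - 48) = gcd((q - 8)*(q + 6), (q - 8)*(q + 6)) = q^2 - 2*q - 48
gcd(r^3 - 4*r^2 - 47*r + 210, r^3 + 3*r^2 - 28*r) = r + 7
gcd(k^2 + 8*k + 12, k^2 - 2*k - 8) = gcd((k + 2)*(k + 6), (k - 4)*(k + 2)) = k + 2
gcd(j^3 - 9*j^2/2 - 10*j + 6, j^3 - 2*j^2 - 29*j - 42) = j + 2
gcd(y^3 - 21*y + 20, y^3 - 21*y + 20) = y^3 - 21*y + 20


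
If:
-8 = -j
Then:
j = 8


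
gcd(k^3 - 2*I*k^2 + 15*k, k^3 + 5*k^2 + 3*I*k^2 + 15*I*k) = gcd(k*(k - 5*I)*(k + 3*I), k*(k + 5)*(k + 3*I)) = k^2 + 3*I*k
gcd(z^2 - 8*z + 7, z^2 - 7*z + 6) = z - 1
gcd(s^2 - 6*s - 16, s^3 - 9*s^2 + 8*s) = s - 8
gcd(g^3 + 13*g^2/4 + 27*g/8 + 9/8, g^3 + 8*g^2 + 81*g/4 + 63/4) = g + 3/2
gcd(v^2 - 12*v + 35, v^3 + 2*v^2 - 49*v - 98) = v - 7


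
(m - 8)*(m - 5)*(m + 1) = m^3 - 12*m^2 + 27*m + 40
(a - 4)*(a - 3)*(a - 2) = a^3 - 9*a^2 + 26*a - 24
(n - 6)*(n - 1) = n^2 - 7*n + 6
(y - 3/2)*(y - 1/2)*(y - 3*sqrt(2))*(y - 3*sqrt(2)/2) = y^4 - 9*sqrt(2)*y^3/2 - 2*y^3 + 39*y^2/4 + 9*sqrt(2)*y^2 - 18*y - 27*sqrt(2)*y/8 + 27/4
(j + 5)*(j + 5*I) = j^2 + 5*j + 5*I*j + 25*I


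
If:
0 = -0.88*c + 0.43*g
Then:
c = 0.488636363636364*g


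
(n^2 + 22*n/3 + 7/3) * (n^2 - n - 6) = n^4 + 19*n^3/3 - 11*n^2 - 139*n/3 - 14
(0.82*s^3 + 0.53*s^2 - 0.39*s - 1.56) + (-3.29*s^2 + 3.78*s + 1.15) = 0.82*s^3 - 2.76*s^2 + 3.39*s - 0.41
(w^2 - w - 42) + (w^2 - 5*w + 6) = 2*w^2 - 6*w - 36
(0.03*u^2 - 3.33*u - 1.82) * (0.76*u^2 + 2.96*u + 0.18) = 0.0228*u^4 - 2.442*u^3 - 11.2346*u^2 - 5.9866*u - 0.3276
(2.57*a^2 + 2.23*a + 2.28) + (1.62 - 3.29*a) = 2.57*a^2 - 1.06*a + 3.9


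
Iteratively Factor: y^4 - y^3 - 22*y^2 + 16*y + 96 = (y - 3)*(y^3 + 2*y^2 - 16*y - 32) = (y - 3)*(y + 4)*(y^2 - 2*y - 8) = (y - 4)*(y - 3)*(y + 4)*(y + 2)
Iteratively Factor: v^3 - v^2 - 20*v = (v)*(v^2 - v - 20) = v*(v + 4)*(v - 5)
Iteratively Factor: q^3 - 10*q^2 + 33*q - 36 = (q - 3)*(q^2 - 7*q + 12) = (q - 4)*(q - 3)*(q - 3)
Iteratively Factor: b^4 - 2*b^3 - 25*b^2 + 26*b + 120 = (b - 3)*(b^3 + b^2 - 22*b - 40) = (b - 5)*(b - 3)*(b^2 + 6*b + 8) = (b - 5)*(b - 3)*(b + 2)*(b + 4)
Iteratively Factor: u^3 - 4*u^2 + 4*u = (u - 2)*(u^2 - 2*u) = u*(u - 2)*(u - 2)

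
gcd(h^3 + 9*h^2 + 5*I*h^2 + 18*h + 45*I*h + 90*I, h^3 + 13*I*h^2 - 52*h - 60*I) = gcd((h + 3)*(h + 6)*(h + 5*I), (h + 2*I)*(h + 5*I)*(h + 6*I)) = h + 5*I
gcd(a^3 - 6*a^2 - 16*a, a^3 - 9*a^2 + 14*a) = a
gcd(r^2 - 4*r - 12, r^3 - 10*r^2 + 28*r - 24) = r - 6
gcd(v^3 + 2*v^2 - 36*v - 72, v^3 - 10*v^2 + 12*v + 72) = v^2 - 4*v - 12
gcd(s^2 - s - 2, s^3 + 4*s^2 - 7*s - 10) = s^2 - s - 2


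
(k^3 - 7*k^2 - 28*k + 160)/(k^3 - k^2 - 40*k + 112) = (k^2 - 3*k - 40)/(k^2 + 3*k - 28)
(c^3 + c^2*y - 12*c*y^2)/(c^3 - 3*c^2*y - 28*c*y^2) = (-c + 3*y)/(-c + 7*y)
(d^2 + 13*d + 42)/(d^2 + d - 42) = (d + 6)/(d - 6)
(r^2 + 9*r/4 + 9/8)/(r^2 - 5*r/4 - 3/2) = (r + 3/2)/(r - 2)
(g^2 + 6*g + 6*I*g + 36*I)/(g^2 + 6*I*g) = (g + 6)/g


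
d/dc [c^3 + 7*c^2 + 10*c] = 3*c^2 + 14*c + 10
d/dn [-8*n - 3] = -8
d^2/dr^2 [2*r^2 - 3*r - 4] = 4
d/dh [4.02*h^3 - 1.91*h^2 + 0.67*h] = 12.06*h^2 - 3.82*h + 0.67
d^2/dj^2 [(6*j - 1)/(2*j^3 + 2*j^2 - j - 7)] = 2*((6*j - 1)*(6*j^2 + 4*j - 1)^2 + 2*(-18*j^2 - 12*j - (3*j + 1)*(6*j - 1) + 3)*(2*j^3 + 2*j^2 - j - 7))/(2*j^3 + 2*j^2 - j - 7)^3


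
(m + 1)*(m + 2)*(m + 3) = m^3 + 6*m^2 + 11*m + 6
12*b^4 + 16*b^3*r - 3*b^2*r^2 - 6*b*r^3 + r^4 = (-6*b + r)*(-2*b + r)*(b + r)^2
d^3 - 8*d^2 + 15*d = d*(d - 5)*(d - 3)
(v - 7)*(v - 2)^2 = v^3 - 11*v^2 + 32*v - 28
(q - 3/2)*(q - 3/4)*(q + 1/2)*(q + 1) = q^4 - 3*q^3/4 - 7*q^2/4 + 9*q/16 + 9/16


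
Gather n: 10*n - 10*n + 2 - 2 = 0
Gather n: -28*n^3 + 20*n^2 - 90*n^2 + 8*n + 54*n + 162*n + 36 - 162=-28*n^3 - 70*n^2 + 224*n - 126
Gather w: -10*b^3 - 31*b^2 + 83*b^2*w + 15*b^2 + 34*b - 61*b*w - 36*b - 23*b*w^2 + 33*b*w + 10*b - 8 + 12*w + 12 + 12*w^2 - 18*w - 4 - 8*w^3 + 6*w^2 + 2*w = -10*b^3 - 16*b^2 + 8*b - 8*w^3 + w^2*(18 - 23*b) + w*(83*b^2 - 28*b - 4)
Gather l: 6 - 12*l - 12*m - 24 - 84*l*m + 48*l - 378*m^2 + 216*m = l*(36 - 84*m) - 378*m^2 + 204*m - 18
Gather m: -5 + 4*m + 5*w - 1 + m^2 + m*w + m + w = m^2 + m*(w + 5) + 6*w - 6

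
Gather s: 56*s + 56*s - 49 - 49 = 112*s - 98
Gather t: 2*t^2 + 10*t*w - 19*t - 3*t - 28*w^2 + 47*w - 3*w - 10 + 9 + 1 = 2*t^2 + t*(10*w - 22) - 28*w^2 + 44*w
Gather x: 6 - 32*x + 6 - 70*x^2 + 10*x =-70*x^2 - 22*x + 12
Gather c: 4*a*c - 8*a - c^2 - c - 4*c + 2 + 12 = -8*a - c^2 + c*(4*a - 5) + 14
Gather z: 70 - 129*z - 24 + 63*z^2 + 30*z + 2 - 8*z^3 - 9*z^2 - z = -8*z^3 + 54*z^2 - 100*z + 48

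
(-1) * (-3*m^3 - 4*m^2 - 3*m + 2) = 3*m^3 + 4*m^2 + 3*m - 2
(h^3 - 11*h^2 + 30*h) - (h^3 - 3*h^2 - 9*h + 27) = -8*h^2 + 39*h - 27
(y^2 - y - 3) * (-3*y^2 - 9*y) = -3*y^4 - 6*y^3 + 18*y^2 + 27*y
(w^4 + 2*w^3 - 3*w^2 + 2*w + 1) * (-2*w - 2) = -2*w^5 - 6*w^4 + 2*w^3 + 2*w^2 - 6*w - 2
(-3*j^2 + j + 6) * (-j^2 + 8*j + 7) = 3*j^4 - 25*j^3 - 19*j^2 + 55*j + 42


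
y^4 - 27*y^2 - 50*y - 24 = (y - 6)*(y + 1)^2*(y + 4)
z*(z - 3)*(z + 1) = z^3 - 2*z^2 - 3*z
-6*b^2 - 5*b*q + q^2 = (-6*b + q)*(b + q)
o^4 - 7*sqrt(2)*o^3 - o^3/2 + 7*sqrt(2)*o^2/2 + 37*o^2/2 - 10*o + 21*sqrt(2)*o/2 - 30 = (o - 3/2)*(o + 1)*(o - 5*sqrt(2))*(o - 2*sqrt(2))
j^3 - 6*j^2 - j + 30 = (j - 5)*(j - 3)*(j + 2)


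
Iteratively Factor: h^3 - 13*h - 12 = (h - 4)*(h^2 + 4*h + 3) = (h - 4)*(h + 3)*(h + 1)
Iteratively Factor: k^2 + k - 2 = (k + 2)*(k - 1)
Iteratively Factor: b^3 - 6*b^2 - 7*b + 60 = (b - 5)*(b^2 - b - 12) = (b - 5)*(b - 4)*(b + 3)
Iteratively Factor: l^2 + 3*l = (l + 3)*(l)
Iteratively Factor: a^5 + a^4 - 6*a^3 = (a + 3)*(a^4 - 2*a^3) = (a - 2)*(a + 3)*(a^3) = a*(a - 2)*(a + 3)*(a^2) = a^2*(a - 2)*(a + 3)*(a)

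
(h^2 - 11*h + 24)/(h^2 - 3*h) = (h - 8)/h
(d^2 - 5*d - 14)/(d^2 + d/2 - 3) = 2*(d - 7)/(2*d - 3)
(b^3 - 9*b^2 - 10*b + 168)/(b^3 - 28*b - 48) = (b - 7)/(b + 2)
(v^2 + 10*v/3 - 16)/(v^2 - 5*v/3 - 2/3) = (-3*v^2 - 10*v + 48)/(-3*v^2 + 5*v + 2)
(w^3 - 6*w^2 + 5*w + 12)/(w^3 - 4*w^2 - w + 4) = (w - 3)/(w - 1)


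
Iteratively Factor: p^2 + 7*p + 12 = (p + 4)*(p + 3)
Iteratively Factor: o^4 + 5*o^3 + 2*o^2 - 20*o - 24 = (o + 2)*(o^3 + 3*o^2 - 4*o - 12) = (o - 2)*(o + 2)*(o^2 + 5*o + 6) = (o - 2)*(o + 2)^2*(o + 3)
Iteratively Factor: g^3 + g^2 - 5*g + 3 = (g - 1)*(g^2 + 2*g - 3) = (g - 1)*(g + 3)*(g - 1)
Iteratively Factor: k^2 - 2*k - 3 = (k - 3)*(k + 1)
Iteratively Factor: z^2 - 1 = (z - 1)*(z + 1)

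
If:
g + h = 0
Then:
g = -h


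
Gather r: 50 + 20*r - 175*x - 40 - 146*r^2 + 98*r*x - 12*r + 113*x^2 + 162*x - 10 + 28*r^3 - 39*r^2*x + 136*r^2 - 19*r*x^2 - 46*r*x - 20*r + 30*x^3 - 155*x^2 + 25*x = 28*r^3 + r^2*(-39*x - 10) + r*(-19*x^2 + 52*x - 12) + 30*x^3 - 42*x^2 + 12*x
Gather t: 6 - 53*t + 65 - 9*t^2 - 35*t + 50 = -9*t^2 - 88*t + 121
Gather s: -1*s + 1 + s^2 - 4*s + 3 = s^2 - 5*s + 4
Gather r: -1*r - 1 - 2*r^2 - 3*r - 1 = -2*r^2 - 4*r - 2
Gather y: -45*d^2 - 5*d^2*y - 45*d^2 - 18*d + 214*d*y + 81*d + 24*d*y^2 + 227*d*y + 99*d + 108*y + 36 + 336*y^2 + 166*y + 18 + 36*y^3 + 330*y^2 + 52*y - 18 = -90*d^2 + 162*d + 36*y^3 + y^2*(24*d + 666) + y*(-5*d^2 + 441*d + 326) + 36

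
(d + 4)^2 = d^2 + 8*d + 16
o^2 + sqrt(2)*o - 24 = (o - 3*sqrt(2))*(o + 4*sqrt(2))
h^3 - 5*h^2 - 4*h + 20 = (h - 5)*(h - 2)*(h + 2)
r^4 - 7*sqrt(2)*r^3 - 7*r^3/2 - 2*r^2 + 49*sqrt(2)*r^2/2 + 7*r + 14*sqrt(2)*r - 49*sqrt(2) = (r - 7/2)*(r - 7*sqrt(2))*(r - sqrt(2))*(r + sqrt(2))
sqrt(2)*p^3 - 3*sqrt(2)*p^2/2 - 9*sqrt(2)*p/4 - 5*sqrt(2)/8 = (p - 5/2)*(p + 1/2)*(sqrt(2)*p + sqrt(2)/2)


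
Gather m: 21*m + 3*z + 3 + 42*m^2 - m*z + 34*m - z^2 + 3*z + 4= 42*m^2 + m*(55 - z) - z^2 + 6*z + 7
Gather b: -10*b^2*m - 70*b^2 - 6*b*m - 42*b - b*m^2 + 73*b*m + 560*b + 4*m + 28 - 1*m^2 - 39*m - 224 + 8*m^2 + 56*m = b^2*(-10*m - 70) + b*(-m^2 + 67*m + 518) + 7*m^2 + 21*m - 196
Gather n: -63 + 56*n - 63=56*n - 126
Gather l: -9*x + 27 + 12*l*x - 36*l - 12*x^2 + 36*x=l*(12*x - 36) - 12*x^2 + 27*x + 27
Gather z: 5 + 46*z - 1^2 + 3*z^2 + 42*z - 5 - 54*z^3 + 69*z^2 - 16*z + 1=-54*z^3 + 72*z^2 + 72*z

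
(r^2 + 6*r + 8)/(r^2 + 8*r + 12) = (r + 4)/(r + 6)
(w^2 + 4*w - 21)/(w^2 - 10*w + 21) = (w + 7)/(w - 7)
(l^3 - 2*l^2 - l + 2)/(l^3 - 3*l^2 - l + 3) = (l - 2)/(l - 3)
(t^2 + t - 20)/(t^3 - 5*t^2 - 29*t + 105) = (t - 4)/(t^2 - 10*t + 21)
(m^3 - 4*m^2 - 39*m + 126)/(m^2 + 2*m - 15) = (m^2 - m - 42)/(m + 5)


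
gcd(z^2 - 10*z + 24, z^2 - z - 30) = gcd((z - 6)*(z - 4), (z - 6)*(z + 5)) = z - 6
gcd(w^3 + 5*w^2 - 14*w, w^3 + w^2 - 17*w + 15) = 1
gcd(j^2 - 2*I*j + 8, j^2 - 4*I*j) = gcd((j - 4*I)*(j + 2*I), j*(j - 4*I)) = j - 4*I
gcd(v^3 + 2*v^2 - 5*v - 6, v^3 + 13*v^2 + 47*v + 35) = v + 1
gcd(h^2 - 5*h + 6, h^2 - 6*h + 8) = h - 2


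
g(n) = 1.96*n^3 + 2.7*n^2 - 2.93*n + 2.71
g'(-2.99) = 33.49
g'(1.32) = 14.44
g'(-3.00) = 33.79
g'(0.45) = 0.69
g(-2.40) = -1.80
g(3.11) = 78.67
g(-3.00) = -17.12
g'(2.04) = 32.56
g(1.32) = 8.05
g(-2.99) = -16.78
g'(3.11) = 70.74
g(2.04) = 24.61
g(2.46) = 41.02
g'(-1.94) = 8.72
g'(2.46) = 45.94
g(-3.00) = -17.12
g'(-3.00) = 33.79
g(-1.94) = 4.25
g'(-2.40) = 17.98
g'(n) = 5.88*n^2 + 5.4*n - 2.93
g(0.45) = 2.12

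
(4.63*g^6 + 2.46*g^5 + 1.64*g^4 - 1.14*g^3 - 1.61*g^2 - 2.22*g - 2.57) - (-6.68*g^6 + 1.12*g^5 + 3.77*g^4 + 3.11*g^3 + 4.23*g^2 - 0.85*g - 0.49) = 11.31*g^6 + 1.34*g^5 - 2.13*g^4 - 4.25*g^3 - 5.84*g^2 - 1.37*g - 2.08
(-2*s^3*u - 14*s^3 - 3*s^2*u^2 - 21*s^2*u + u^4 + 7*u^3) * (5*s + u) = -10*s^4*u - 70*s^4 - 17*s^3*u^2 - 119*s^3*u - 3*s^2*u^3 - 21*s^2*u^2 + 5*s*u^4 + 35*s*u^3 + u^5 + 7*u^4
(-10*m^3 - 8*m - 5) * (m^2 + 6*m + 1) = -10*m^5 - 60*m^4 - 18*m^3 - 53*m^2 - 38*m - 5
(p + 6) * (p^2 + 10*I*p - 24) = p^3 + 6*p^2 + 10*I*p^2 - 24*p + 60*I*p - 144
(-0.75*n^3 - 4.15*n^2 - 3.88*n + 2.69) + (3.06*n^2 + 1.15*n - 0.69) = -0.75*n^3 - 1.09*n^2 - 2.73*n + 2.0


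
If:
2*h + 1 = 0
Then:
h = -1/2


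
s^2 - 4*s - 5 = (s - 5)*(s + 1)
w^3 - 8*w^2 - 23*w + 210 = (w - 7)*(w - 6)*(w + 5)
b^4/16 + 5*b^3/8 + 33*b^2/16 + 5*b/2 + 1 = (b/4 + 1)^2*(b + 1)^2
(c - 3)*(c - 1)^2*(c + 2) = c^4 - 3*c^3 - 3*c^2 + 11*c - 6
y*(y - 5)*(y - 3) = y^3 - 8*y^2 + 15*y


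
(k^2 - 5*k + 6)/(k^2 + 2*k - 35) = (k^2 - 5*k + 6)/(k^2 + 2*k - 35)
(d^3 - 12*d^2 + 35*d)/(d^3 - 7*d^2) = (d - 5)/d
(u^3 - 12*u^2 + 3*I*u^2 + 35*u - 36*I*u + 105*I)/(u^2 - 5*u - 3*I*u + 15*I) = (u^2 + u*(-7 + 3*I) - 21*I)/(u - 3*I)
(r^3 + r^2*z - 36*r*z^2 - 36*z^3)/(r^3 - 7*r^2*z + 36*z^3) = (-r^2 - 7*r*z - 6*z^2)/(-r^2 + r*z + 6*z^2)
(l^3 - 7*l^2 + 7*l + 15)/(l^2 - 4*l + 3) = (l^2 - 4*l - 5)/(l - 1)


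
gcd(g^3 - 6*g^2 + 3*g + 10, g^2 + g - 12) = 1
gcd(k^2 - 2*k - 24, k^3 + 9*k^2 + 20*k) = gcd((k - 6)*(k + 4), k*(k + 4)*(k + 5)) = k + 4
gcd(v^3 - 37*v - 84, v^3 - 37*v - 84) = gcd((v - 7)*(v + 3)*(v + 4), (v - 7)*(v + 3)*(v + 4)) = v^3 - 37*v - 84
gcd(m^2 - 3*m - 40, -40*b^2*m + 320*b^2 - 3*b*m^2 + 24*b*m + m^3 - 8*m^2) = m - 8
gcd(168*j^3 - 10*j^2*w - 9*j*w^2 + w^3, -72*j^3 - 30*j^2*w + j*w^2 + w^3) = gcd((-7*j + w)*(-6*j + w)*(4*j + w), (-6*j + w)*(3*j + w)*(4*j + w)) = -24*j^2 - 2*j*w + w^2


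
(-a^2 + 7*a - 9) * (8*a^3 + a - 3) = -8*a^5 + 56*a^4 - 73*a^3 + 10*a^2 - 30*a + 27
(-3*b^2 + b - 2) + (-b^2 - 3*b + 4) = -4*b^2 - 2*b + 2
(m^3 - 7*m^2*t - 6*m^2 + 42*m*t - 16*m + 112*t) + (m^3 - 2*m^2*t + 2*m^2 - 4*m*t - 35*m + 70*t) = 2*m^3 - 9*m^2*t - 4*m^2 + 38*m*t - 51*m + 182*t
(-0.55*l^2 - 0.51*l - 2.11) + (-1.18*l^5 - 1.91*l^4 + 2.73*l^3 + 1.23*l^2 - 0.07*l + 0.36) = -1.18*l^5 - 1.91*l^4 + 2.73*l^3 + 0.68*l^2 - 0.58*l - 1.75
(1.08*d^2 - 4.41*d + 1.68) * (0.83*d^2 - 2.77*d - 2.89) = 0.8964*d^4 - 6.6519*d^3 + 10.4889*d^2 + 8.0913*d - 4.8552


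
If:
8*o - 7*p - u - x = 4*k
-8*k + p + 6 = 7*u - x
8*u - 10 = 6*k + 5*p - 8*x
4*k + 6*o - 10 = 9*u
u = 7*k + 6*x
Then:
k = -5707/4202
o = 73939/8404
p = 20827/2101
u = 17441/4202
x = 9565/4202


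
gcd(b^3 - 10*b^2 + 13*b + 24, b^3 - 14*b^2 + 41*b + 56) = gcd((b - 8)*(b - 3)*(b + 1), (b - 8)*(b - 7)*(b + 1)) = b^2 - 7*b - 8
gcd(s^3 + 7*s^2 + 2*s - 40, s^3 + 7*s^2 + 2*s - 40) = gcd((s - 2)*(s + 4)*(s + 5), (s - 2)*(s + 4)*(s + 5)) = s^3 + 7*s^2 + 2*s - 40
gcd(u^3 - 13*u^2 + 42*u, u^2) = u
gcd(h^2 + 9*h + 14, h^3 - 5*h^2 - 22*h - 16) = h + 2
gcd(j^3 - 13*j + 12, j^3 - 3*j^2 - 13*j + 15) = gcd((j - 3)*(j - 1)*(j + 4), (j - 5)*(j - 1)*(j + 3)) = j - 1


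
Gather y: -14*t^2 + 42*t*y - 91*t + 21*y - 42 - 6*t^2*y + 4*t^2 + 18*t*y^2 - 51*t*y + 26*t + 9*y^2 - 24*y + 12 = -10*t^2 - 65*t + y^2*(18*t + 9) + y*(-6*t^2 - 9*t - 3) - 30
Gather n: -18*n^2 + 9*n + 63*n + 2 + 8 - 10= -18*n^2 + 72*n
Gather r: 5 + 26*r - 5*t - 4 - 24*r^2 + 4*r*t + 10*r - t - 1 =-24*r^2 + r*(4*t + 36) - 6*t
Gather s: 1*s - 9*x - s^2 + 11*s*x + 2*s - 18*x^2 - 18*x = -s^2 + s*(11*x + 3) - 18*x^2 - 27*x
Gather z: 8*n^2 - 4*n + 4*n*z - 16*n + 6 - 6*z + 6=8*n^2 - 20*n + z*(4*n - 6) + 12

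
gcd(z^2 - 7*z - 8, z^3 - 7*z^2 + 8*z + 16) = z + 1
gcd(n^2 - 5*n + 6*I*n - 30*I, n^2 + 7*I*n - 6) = n + 6*I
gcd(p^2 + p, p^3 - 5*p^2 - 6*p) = p^2 + p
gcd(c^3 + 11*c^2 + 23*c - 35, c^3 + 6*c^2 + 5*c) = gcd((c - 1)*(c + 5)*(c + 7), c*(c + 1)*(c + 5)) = c + 5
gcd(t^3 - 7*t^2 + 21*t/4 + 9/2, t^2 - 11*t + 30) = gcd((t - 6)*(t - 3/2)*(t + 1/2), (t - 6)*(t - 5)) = t - 6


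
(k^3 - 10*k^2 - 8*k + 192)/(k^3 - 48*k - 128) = (k - 6)/(k + 4)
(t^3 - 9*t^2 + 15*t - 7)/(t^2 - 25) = (t^3 - 9*t^2 + 15*t - 7)/(t^2 - 25)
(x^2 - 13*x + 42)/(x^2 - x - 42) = (x - 6)/(x + 6)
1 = 1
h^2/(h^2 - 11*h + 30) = h^2/(h^2 - 11*h + 30)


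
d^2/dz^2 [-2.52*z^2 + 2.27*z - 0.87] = -5.04000000000000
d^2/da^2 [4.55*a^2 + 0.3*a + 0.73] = 9.10000000000000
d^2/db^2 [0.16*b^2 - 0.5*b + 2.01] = 0.320000000000000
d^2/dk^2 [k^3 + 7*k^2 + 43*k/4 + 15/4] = 6*k + 14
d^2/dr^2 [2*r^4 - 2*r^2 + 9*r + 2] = 24*r^2 - 4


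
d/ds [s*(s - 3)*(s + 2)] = 3*s^2 - 2*s - 6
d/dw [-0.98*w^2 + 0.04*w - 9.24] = 0.04 - 1.96*w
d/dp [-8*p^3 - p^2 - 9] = 2*p*(-12*p - 1)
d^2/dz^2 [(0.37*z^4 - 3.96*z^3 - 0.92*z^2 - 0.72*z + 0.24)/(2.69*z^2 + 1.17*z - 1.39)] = (5.35471399999999*z^6 + 6.98700600000001*z^5 - 5.26184400000002*z^4 - 54.712008*z^3 + 36.999564*z^2 - 57.527496*z - 3.445096)/(19.465109*z^6 + 25.398711*z^5 - 19.127514*z^4 - 24.646869*z^3 + 9.883734*z^2 + 6.781671*z - 2.685619)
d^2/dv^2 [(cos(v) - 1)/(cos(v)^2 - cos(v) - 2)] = (9*sin(v)^4*cos(v) - 3*sin(v)^4 + 11*sin(v)^2 - 11*cos(v)/4 + 21*cos(3*v)/4 - cos(5*v)/2 + 2)/(sin(v)^2 + cos(v) + 1)^3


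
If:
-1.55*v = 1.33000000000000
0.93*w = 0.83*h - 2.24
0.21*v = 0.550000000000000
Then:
No Solution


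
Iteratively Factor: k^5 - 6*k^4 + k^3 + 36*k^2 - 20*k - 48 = (k + 2)*(k^4 - 8*k^3 + 17*k^2 + 2*k - 24) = (k + 1)*(k + 2)*(k^3 - 9*k^2 + 26*k - 24) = (k - 3)*(k + 1)*(k + 2)*(k^2 - 6*k + 8) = (k - 4)*(k - 3)*(k + 1)*(k + 2)*(k - 2)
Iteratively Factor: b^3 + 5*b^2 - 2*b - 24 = (b - 2)*(b^2 + 7*b + 12) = (b - 2)*(b + 4)*(b + 3)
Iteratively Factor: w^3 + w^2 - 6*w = (w - 2)*(w^2 + 3*w) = (w - 2)*(w + 3)*(w)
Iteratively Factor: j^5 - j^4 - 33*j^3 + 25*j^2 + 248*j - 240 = (j - 1)*(j^4 - 33*j^2 - 8*j + 240) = (j - 5)*(j - 1)*(j^3 + 5*j^2 - 8*j - 48) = (j - 5)*(j - 3)*(j - 1)*(j^2 + 8*j + 16) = (j - 5)*(j - 3)*(j - 1)*(j + 4)*(j + 4)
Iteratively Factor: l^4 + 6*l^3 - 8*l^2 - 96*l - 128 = (l + 4)*(l^3 + 2*l^2 - 16*l - 32) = (l - 4)*(l + 4)*(l^2 + 6*l + 8) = (l - 4)*(l + 2)*(l + 4)*(l + 4)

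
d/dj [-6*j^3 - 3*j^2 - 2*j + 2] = -18*j^2 - 6*j - 2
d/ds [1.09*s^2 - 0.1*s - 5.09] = 2.18*s - 0.1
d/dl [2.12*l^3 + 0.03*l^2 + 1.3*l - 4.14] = 6.36*l^2 + 0.06*l + 1.3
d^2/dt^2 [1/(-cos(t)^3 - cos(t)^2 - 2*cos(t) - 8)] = -((11*cos(t) + 8*cos(2*t) + 9*cos(3*t))*(cos(t)^3 + cos(t)^2 + 2*cos(t) + 8)/4 + 2*(3*cos(t)^2 + 2*cos(t) + 2)^2*sin(t)^2)/(cos(t)^3 + cos(t)^2 + 2*cos(t) + 8)^3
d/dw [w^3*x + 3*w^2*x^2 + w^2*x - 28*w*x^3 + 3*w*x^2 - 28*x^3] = x*(3*w^2 + 6*w*x + 2*w - 28*x^2 + 3*x)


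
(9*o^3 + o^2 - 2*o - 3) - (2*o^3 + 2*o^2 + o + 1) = 7*o^3 - o^2 - 3*o - 4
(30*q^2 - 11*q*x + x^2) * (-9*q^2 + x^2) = -270*q^4 + 99*q^3*x + 21*q^2*x^2 - 11*q*x^3 + x^4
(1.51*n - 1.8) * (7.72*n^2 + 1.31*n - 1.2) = 11.6572*n^3 - 11.9179*n^2 - 4.17*n + 2.16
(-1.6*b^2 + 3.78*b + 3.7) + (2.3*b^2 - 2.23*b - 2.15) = 0.7*b^2 + 1.55*b + 1.55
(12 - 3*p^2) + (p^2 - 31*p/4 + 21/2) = -2*p^2 - 31*p/4 + 45/2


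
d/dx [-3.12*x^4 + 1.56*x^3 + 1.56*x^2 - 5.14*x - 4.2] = -12.48*x^3 + 4.68*x^2 + 3.12*x - 5.14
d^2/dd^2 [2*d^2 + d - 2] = 4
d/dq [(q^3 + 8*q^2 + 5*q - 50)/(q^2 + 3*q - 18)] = (q^4 + 6*q^3 - 35*q^2 - 188*q + 60)/(q^4 + 6*q^3 - 27*q^2 - 108*q + 324)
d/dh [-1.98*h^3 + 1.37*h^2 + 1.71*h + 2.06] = -5.94*h^2 + 2.74*h + 1.71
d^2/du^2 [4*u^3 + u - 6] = 24*u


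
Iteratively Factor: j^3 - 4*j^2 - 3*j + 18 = (j - 3)*(j^2 - j - 6) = (j - 3)*(j + 2)*(j - 3)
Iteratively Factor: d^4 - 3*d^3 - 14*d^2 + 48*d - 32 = (d - 2)*(d^3 - d^2 - 16*d + 16) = (d - 2)*(d - 1)*(d^2 - 16) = (d - 2)*(d - 1)*(d + 4)*(d - 4)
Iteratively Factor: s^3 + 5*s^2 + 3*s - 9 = (s + 3)*(s^2 + 2*s - 3) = (s - 1)*(s + 3)*(s + 3)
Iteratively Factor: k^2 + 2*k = (k)*(k + 2)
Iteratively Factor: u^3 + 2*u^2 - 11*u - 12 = (u - 3)*(u^2 + 5*u + 4) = (u - 3)*(u + 1)*(u + 4)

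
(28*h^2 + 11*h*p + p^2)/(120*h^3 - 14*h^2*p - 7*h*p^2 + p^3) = (7*h + p)/(30*h^2 - 11*h*p + p^2)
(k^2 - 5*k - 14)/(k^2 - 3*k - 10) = (k - 7)/(k - 5)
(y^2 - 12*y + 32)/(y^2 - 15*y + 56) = (y - 4)/(y - 7)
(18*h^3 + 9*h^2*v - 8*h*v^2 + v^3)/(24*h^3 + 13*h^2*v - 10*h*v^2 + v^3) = (-6*h + v)/(-8*h + v)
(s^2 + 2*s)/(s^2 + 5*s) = (s + 2)/(s + 5)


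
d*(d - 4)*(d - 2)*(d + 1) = d^4 - 5*d^3 + 2*d^2 + 8*d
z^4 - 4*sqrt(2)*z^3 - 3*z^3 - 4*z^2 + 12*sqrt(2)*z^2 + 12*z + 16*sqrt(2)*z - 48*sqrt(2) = (z - 3)*(z - 2)*(z + 2)*(z - 4*sqrt(2))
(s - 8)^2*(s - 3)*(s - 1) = s^4 - 20*s^3 + 131*s^2 - 304*s + 192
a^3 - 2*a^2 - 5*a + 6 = (a - 3)*(a - 1)*(a + 2)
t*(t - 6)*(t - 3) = t^3 - 9*t^2 + 18*t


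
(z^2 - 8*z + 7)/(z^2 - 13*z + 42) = (z - 1)/(z - 6)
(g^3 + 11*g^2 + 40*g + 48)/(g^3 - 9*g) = (g^2 + 8*g + 16)/(g*(g - 3))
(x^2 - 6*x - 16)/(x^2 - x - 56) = (x + 2)/(x + 7)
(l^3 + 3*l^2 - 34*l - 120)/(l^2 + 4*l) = l - 1 - 30/l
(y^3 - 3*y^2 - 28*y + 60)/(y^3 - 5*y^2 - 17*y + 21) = (y^3 - 3*y^2 - 28*y + 60)/(y^3 - 5*y^2 - 17*y + 21)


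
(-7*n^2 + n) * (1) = -7*n^2 + n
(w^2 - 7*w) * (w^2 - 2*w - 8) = w^4 - 9*w^3 + 6*w^2 + 56*w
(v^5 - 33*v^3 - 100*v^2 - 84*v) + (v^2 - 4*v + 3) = v^5 - 33*v^3 - 99*v^2 - 88*v + 3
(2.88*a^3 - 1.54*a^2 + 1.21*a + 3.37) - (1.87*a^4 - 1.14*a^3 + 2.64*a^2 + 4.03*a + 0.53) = -1.87*a^4 + 4.02*a^3 - 4.18*a^2 - 2.82*a + 2.84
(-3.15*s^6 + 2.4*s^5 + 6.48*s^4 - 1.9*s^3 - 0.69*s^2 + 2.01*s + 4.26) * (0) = 0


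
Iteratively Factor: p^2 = (p)*(p)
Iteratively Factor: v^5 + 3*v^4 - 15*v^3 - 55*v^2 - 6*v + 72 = (v - 1)*(v^4 + 4*v^3 - 11*v^2 - 66*v - 72) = (v - 1)*(v + 2)*(v^3 + 2*v^2 - 15*v - 36) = (v - 4)*(v - 1)*(v + 2)*(v^2 + 6*v + 9) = (v - 4)*(v - 1)*(v + 2)*(v + 3)*(v + 3)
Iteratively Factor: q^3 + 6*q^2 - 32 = (q + 4)*(q^2 + 2*q - 8) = (q - 2)*(q + 4)*(q + 4)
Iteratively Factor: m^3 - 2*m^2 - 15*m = (m)*(m^2 - 2*m - 15) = m*(m - 5)*(m + 3)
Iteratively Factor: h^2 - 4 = (h + 2)*(h - 2)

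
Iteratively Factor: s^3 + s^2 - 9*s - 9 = (s + 3)*(s^2 - 2*s - 3) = (s - 3)*(s + 3)*(s + 1)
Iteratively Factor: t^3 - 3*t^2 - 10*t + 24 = (t - 2)*(t^2 - t - 12) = (t - 4)*(t - 2)*(t + 3)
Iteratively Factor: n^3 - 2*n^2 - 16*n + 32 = (n + 4)*(n^2 - 6*n + 8) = (n - 2)*(n + 4)*(n - 4)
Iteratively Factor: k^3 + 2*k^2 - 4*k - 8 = (k - 2)*(k^2 + 4*k + 4) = (k - 2)*(k + 2)*(k + 2)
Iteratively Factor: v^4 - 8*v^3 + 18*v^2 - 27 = (v + 1)*(v^3 - 9*v^2 + 27*v - 27) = (v - 3)*(v + 1)*(v^2 - 6*v + 9) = (v - 3)^2*(v + 1)*(v - 3)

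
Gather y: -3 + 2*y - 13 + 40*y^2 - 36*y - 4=40*y^2 - 34*y - 20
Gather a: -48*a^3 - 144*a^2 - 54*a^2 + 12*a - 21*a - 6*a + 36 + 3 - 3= -48*a^3 - 198*a^2 - 15*a + 36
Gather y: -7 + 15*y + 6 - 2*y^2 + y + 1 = -2*y^2 + 16*y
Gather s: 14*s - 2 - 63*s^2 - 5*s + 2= -63*s^2 + 9*s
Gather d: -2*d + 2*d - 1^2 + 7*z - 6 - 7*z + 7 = 0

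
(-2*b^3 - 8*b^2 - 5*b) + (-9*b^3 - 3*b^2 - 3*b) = -11*b^3 - 11*b^2 - 8*b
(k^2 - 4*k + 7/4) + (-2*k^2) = -k^2 - 4*k + 7/4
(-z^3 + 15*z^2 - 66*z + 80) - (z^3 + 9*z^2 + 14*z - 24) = -2*z^3 + 6*z^2 - 80*z + 104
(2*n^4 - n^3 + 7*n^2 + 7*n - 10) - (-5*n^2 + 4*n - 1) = 2*n^4 - n^3 + 12*n^2 + 3*n - 9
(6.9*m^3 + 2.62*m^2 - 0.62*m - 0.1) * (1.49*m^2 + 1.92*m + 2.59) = 10.281*m^5 + 17.1518*m^4 + 21.9776*m^3 + 5.4464*m^2 - 1.7978*m - 0.259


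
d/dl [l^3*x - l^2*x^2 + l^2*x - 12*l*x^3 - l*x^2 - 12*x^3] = x*(3*l^2 - 2*l*x + 2*l - 12*x^2 - x)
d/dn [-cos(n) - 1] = sin(n)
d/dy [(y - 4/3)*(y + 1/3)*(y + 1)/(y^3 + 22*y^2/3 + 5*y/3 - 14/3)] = 2*(99*y^2 - 114*y + 101)/(3*(9*y^4 + 114*y^3 + 277*y^2 - 532*y + 196))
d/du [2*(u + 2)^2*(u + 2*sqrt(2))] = 2*(u + 2)*(3*u + 2 + 4*sqrt(2))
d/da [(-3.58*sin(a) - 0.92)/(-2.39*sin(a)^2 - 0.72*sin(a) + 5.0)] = (-4.3976*sin(a) + 4.2781*cos(2*a) - 22.8405)*cos(a)/(2.39*sin(a)^2 + 0.72*sin(a) - 5.0)^2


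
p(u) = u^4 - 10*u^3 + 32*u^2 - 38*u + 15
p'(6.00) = 130.00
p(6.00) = 75.00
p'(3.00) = -8.00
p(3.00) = 0.00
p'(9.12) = 1084.65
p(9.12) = 1662.50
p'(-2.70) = -508.23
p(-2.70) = 600.85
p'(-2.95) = -590.56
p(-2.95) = 738.04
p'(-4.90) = -1542.50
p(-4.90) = 2722.49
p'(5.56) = 77.95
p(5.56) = 29.81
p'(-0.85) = -116.53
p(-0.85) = 77.08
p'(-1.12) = -152.93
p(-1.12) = 113.32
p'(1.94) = 2.46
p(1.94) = 2.87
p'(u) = 4*u^3 - 30*u^2 + 64*u - 38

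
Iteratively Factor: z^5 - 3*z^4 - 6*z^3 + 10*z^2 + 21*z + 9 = (z - 3)*(z^4 - 6*z^2 - 8*z - 3) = (z - 3)^2*(z^3 + 3*z^2 + 3*z + 1) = (z - 3)^2*(z + 1)*(z^2 + 2*z + 1) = (z - 3)^2*(z + 1)^2*(z + 1)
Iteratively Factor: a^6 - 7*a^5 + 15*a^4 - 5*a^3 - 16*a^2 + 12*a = (a)*(a^5 - 7*a^4 + 15*a^3 - 5*a^2 - 16*a + 12) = a*(a - 2)*(a^4 - 5*a^3 + 5*a^2 + 5*a - 6) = a*(a - 2)*(a - 1)*(a^3 - 4*a^2 + a + 6) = a*(a - 2)*(a - 1)*(a + 1)*(a^2 - 5*a + 6) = a*(a - 3)*(a - 2)*(a - 1)*(a + 1)*(a - 2)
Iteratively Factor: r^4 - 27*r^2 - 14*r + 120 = (r + 3)*(r^3 - 3*r^2 - 18*r + 40) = (r + 3)*(r + 4)*(r^2 - 7*r + 10) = (r - 5)*(r + 3)*(r + 4)*(r - 2)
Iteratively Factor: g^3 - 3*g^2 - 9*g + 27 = (g - 3)*(g^2 - 9) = (g - 3)*(g + 3)*(g - 3)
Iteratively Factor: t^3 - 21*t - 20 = (t + 1)*(t^2 - t - 20) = (t + 1)*(t + 4)*(t - 5)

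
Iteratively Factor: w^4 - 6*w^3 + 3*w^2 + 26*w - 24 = (w - 4)*(w^3 - 2*w^2 - 5*w + 6) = (w - 4)*(w - 1)*(w^2 - w - 6) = (w - 4)*(w - 3)*(w - 1)*(w + 2)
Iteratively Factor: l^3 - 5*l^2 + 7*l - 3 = (l - 1)*(l^2 - 4*l + 3) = (l - 3)*(l - 1)*(l - 1)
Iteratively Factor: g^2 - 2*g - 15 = (g - 5)*(g + 3)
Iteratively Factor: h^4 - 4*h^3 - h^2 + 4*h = (h - 1)*(h^3 - 3*h^2 - 4*h) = (h - 4)*(h - 1)*(h^2 + h) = h*(h - 4)*(h - 1)*(h + 1)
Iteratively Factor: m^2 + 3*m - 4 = (m - 1)*(m + 4)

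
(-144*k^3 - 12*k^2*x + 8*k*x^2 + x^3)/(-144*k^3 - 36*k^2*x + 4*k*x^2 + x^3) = (-24*k^2 + 2*k*x + x^2)/(-24*k^2 - 2*k*x + x^2)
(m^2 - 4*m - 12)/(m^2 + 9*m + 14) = (m - 6)/(m + 7)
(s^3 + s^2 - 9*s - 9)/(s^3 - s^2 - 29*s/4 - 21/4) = 4*(s^2 - 9)/(4*s^2 - 8*s - 21)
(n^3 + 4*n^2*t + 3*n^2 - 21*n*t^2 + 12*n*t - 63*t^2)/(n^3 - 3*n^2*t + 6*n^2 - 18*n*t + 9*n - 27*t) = (n + 7*t)/(n + 3)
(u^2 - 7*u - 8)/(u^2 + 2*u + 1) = (u - 8)/(u + 1)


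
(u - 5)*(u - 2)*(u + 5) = u^3 - 2*u^2 - 25*u + 50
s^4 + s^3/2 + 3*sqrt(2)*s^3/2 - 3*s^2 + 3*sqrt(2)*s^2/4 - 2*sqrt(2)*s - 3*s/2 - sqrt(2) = (s + 1/2)*(s - sqrt(2))*(s + sqrt(2)/2)*(s + 2*sqrt(2))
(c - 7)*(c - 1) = c^2 - 8*c + 7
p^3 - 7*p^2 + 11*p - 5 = (p - 5)*(p - 1)^2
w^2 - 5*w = w*(w - 5)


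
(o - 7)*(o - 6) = o^2 - 13*o + 42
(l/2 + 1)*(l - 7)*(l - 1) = l^3/2 - 3*l^2 - 9*l/2 + 7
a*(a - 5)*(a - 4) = a^3 - 9*a^2 + 20*a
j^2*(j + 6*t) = j^3 + 6*j^2*t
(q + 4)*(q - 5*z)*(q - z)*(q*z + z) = q^4*z - 6*q^3*z^2 + 5*q^3*z + 5*q^2*z^3 - 30*q^2*z^2 + 4*q^2*z + 25*q*z^3 - 24*q*z^2 + 20*z^3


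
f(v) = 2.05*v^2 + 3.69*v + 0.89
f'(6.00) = 28.29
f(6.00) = 96.83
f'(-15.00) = -57.81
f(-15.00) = 406.79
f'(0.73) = 6.68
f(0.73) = 4.68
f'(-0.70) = 0.82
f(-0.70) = -0.69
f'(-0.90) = 0.00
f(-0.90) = -0.77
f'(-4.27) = -13.82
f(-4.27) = 22.51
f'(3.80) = 19.27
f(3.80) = 44.51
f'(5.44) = 25.99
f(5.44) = 81.63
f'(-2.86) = -8.04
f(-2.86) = 7.10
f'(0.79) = 6.93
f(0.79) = 5.08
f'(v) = 4.1*v + 3.69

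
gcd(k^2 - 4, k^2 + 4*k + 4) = k + 2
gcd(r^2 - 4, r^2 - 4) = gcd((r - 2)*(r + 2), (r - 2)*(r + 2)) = r^2 - 4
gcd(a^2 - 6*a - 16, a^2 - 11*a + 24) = a - 8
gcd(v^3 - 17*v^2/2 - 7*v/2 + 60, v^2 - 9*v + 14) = 1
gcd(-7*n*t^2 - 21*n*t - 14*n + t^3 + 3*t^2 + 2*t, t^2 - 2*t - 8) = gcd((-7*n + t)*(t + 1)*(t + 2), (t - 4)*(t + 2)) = t + 2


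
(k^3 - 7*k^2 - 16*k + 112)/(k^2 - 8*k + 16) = (k^2 - 3*k - 28)/(k - 4)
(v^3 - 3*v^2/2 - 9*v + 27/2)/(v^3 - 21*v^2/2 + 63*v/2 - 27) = (v + 3)/(v - 6)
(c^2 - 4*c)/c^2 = (c - 4)/c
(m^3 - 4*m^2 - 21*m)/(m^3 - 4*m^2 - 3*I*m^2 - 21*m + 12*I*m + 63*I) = m/(m - 3*I)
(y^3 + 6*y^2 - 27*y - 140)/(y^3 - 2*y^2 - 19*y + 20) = (y + 7)/(y - 1)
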